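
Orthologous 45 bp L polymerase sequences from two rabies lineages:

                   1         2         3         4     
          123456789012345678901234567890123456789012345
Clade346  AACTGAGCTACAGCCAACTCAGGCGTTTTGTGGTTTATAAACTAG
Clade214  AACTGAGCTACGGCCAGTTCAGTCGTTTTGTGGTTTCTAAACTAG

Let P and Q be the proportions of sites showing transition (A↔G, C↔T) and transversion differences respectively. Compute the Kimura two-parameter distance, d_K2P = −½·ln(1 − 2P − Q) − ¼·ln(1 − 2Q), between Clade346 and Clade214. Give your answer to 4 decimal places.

0.1211

The sequences differ at positions 12 (A/G, transition), 17 (A/G, transition), 18 (C/T, transition), 23 (G/T, transversion), 37 (A/C, transversion).
Of the 5 differences, 3 transitions and 2 transversions over 45 sites: P = 3/45 = 0.066667, Q = 2/45 = 0.044444.
d = −0.5·ln(0.822222) − 0.25·ln(0.911112) = −0.5·(-0.195745) − 0.25·(-0.093089) = 0.1211.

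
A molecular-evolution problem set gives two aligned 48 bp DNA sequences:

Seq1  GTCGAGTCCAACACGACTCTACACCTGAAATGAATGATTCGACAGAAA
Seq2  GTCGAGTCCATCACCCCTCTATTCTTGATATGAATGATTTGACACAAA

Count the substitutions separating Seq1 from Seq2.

The sequences differ at positions 11 (A/T), 15 (G/C), 16 (A/C), 22 (C/T), 23 (A/T), 25 (C/T), 29 (A/T), 40 (C/T), 45 (G/C).
That gives 9 mismatches out of 48 aligned sites, so the Hamming distance is 9.

9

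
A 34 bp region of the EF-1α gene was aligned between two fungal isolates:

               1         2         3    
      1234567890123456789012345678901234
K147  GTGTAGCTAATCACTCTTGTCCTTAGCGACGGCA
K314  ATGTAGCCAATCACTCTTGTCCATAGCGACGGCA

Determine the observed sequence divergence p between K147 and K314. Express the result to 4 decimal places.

0.0882

The sequences differ at positions 1 (G/A), 8 (T/C), 23 (T/A).
There are 3 differences over 34 sites, so p = 3/34 = 0.0882.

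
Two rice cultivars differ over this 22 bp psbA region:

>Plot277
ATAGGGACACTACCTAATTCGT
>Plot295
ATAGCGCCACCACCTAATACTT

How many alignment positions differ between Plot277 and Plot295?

The sequences differ at positions 5 (G/C), 7 (A/C), 11 (T/C), 19 (T/A), 21 (G/T).
That gives 5 mismatches out of 22 aligned sites, so the Hamming distance is 5.

5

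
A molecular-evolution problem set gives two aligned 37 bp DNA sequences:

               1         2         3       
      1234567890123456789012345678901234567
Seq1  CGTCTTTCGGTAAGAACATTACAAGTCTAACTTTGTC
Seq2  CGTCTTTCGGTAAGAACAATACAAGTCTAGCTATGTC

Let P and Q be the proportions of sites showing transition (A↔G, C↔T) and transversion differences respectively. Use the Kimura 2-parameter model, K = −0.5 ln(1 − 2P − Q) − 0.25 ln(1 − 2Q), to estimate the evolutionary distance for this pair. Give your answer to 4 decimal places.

0.0858

Differing sites — 19:T/A (Tv); 30:A/G (Ti); 33:T/A (Tv).
Of the 3 differences, 1 transition and 2 transversions over 37 sites: P = 1/37 = 0.027027, Q = 2/37 = 0.054054.
d = −0.5·ln(0.891892) − 0.25·ln(0.891892) = −0.5·(-0.114410) − 0.25·(-0.114410) = 0.0858.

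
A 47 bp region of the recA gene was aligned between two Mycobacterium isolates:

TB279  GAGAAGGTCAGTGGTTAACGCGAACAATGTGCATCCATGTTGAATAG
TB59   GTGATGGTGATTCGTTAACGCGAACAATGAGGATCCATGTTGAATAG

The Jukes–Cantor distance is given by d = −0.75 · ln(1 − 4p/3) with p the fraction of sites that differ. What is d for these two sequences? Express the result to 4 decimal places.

Mismatches occur at site 2 (A/T), site 5 (A/T), site 9 (C/G), site 11 (G/T), site 13 (G/C), site 30 (T/A), site 32 (C/G).
p = 7/47 = 0.148936.
d = −0.75 · ln(1 − (4/3)·0.148936) = −0.75 · ln(0.801419) = −0.75 · (-0.221371) = 0.1660.

0.1660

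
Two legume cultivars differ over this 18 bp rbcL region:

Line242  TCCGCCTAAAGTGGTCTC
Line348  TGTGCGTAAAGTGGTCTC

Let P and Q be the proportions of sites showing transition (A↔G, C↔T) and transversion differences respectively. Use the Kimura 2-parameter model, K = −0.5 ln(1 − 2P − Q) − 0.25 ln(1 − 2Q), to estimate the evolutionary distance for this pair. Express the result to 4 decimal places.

Differing sites — 2:C/G (Tv); 3:C/T (Ti); 6:C/G (Tv).
Of the 3 differences, 1 transition and 2 transversions over 18 sites: P = 1/18 = 0.055556, Q = 2/18 = 0.111111.
d = −0.5·ln(0.777777) − 0.25·ln(0.777778) = −0.5·(-0.251315) − 0.25·(-0.251314) = 0.1885.

0.1885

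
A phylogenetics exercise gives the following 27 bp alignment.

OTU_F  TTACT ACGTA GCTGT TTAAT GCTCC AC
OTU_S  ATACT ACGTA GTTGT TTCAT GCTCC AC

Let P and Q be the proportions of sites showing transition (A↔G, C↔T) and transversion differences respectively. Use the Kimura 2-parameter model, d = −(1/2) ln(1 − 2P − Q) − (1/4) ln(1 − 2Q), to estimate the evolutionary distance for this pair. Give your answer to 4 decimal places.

0.1203

Differing sites — 1:T/A (Tv); 12:C/T (Ti); 18:A/C (Tv).
Of the 3 differences, 1 transition and 2 transversions over 27 sites: P = 1/27 = 0.037037, Q = 2/27 = 0.074074.
d = −0.5·ln(0.851852) − 0.25·ln(0.851852) = −0.5·(-0.160342) − 0.25·(-0.160342) = 0.1203.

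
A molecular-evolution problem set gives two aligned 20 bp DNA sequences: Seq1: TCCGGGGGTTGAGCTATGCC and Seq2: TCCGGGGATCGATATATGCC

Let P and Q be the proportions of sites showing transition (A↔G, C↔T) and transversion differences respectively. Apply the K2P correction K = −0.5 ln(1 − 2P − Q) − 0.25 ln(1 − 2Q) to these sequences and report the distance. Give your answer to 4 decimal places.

Differing sites — 8:G/A (Ti); 10:T/C (Ti); 13:G/T (Tv); 14:C/A (Tv).
Of the 4 differences, 2 transitions and 2 transversions over 20 sites: P = 2/20 = 0.100000, Q = 2/20 = 0.100000.
d = −0.5·ln(0.700000) − 0.25·ln(0.800000) = −0.5·(-0.356675) − 0.25·(-0.223144) = 0.2341.

0.2341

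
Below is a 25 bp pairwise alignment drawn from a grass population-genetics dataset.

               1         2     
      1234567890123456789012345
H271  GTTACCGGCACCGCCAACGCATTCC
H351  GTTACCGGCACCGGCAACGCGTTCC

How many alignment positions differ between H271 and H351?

Mismatches occur at site 14 (C↔G), site 21 (A↔G).
That gives 2 mismatches out of 25 aligned sites, so the Hamming distance is 2.

2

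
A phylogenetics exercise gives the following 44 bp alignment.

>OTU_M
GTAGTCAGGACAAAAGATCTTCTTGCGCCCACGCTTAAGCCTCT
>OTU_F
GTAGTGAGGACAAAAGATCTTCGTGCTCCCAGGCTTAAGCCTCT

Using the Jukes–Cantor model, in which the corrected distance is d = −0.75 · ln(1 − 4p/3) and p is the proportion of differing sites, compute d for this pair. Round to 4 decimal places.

Differing sites — 6:C/G; 23:T/G; 27:G/T; 32:C/G.
p = 4/44 = 0.090909.
d = −0.75 · ln(1 − (4/3)·0.090909) = −0.75 · ln(0.878788) = −0.75 · (-0.129212) = 0.0969.

0.0969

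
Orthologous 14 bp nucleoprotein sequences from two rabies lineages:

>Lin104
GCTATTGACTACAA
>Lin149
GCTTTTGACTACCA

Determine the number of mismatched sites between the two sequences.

2

Differing sites — 4:A/T; 13:A/C.
That gives 2 mismatches out of 14 aligned sites, so the Hamming distance is 2.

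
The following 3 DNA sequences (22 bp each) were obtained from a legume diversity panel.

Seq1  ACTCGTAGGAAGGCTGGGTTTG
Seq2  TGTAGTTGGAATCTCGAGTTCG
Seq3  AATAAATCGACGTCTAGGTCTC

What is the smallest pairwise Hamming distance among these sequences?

10

Pairwise Hamming distances:
  Seq1 vs Seq2: 10
  Seq1 vs Seq3: 11
  Seq2 vs Seq3: 15
The smallest is 10, between Seq1 and Seq2.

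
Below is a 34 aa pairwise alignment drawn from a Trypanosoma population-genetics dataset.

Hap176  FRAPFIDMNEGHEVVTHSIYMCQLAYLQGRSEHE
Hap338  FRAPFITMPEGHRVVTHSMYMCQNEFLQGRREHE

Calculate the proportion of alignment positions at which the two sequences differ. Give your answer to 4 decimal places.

0.2353

The sequences differ at positions 7 (D/T), 9 (N/P), 13 (E/R), 19 (I/M), 24 (L/N), 25 (A/E), 26 (Y/F), 31 (S/R).
There are 8 differences over 34 sites, so p = 8/34 = 0.2353.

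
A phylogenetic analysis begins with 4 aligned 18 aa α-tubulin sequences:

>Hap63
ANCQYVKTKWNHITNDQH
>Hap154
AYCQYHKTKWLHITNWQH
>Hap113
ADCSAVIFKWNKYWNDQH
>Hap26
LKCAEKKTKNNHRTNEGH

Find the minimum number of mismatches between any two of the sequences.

4

Pairwise Hamming distances:
  Hap63 vs Hap154: 4
  Hap63 vs Hap113: 8
  Hap63 vs Hap26: 9
  Hap154 vs Hap113: 11
  Hap154 vs Hap26: 10
  Hap113 vs Hap26: 13
The smallest is 4, between Hap63 and Hap154.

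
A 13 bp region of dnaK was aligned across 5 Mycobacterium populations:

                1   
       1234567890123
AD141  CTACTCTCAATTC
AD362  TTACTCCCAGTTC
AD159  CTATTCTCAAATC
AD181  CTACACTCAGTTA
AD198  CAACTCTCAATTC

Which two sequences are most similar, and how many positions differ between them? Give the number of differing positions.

Pairwise Hamming distances:
  AD141 vs AD362: 3
  AD141 vs AD159: 2
  AD141 vs AD181: 3
  AD141 vs AD198: 1
  AD362 vs AD159: 5
  AD362 vs AD181: 4
  AD362 vs AD198: 4
  AD159 vs AD181: 5
  AD159 vs AD198: 3
  AD181 vs AD198: 4
The smallest is 1, between AD141 and AD198.

1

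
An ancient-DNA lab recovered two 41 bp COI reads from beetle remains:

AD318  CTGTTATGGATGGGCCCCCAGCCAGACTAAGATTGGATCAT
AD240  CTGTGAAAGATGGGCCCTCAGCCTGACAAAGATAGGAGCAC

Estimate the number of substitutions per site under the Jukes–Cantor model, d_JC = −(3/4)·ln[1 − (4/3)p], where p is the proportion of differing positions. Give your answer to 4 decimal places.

0.2597

Mismatches occur at site 5 (T→G), site 7 (T→A), site 8 (G→A), site 18 (C→T), site 24 (A→T), site 28 (T→A), site 34 (T→A), site 38 (T→G), site 41 (T→C).
p = 9/41 = 0.219512.
d = −0.75 · ln(1 − (4/3)·0.219512) = −0.75 · ln(0.707317) = −0.75 · (-0.346276) = 0.2597.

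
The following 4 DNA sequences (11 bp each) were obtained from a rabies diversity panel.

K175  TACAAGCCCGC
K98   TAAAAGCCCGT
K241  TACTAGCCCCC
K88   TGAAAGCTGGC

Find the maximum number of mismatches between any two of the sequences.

6

Pairwise Hamming distances:
  K175 vs K98: 2
  K175 vs K241: 2
  K175 vs K88: 4
  K98 vs K241: 4
  K98 vs K88: 4
  K241 vs K88: 6
The largest is 6, between K241 and K88.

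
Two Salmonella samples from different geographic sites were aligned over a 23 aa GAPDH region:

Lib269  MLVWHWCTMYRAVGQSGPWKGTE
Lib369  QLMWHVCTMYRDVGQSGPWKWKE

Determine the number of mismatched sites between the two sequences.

6

Differing sites — 1:M/Q; 3:V/M; 6:W/V; 12:A/D; 21:G/W; 22:T/K.
That gives 6 mismatches out of 23 aligned sites, so the Hamming distance is 6.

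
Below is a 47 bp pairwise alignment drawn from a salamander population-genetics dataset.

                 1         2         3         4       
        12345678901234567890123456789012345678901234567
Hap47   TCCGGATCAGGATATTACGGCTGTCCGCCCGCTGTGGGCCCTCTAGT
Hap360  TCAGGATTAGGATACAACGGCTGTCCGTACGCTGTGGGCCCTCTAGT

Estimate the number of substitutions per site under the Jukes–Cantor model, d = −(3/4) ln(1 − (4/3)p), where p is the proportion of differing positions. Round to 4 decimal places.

Mismatches occur at site 3 (C↔A), site 8 (C↔T), site 15 (T↔C), site 16 (T↔A), site 28 (C↔T), site 29 (C↔A).
p = 6/47 = 0.127660.
d = −0.75 · ln(1 − (4/3)·0.127660) = −0.75 · ln(0.829787) = −0.75 · (-0.186586) = 0.1399.

0.1399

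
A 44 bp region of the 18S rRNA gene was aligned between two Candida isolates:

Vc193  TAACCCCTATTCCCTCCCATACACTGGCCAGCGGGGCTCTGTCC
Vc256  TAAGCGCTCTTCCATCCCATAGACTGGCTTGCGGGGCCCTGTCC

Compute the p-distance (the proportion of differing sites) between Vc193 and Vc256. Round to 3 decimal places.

0.182

Differing sites — 4:C/G; 6:C/G; 9:A/C; 14:C/A; 22:C/G; 29:C/T; 30:A/T; 38:T/C.
There are 8 differences over 44 sites, so p = 8/44 = 0.182.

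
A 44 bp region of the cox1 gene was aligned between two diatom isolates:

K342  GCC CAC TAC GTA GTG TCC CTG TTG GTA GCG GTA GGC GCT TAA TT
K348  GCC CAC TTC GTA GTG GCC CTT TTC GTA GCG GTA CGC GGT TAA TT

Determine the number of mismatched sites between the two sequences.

6

Differing sites — 8:A/T; 16:T/G; 21:G/T; 24:G/C; 34:G/C; 38:C/G.
That gives 6 mismatches out of 44 aligned sites, so the Hamming distance is 6.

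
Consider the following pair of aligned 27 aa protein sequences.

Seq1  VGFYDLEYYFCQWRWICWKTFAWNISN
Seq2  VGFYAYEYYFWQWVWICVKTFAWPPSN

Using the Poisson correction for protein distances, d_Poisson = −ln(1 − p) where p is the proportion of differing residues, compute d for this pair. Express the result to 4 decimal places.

0.3001

Mismatches occur at site 5 (D/A), site 6 (L/Y), site 11 (C/W), site 14 (R/V), site 18 (W/V), site 24 (N/P), site 25 (I/P).
p = 7/27 = 0.259259.
d = −ln(1 − 0.259259) = −ln(0.740741) = 0.3001.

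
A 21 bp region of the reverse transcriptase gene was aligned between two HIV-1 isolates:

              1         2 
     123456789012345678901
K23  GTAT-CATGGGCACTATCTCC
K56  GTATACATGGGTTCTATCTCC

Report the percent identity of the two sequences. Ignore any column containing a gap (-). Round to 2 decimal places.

Excluding the 1 gap column leaves 20 comparable sites.
The sequences differ at positions 12 (C/T), 13 (A/T).
18 of the 20 comparable sites match, so the percent identity is 18/20 × 100 = 90.00%.

90.00%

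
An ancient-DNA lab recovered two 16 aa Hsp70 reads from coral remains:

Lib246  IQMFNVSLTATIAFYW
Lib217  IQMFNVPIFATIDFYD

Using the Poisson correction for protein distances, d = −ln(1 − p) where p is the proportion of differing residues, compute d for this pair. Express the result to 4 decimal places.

The sequences differ at positions 7 (S/P), 8 (L/I), 9 (T/F), 13 (A/D), 16 (W/D).
p = 5/16 = 0.312500.
d = −ln(1 − 0.312500) = −ln(0.687500) = 0.3747.

0.3747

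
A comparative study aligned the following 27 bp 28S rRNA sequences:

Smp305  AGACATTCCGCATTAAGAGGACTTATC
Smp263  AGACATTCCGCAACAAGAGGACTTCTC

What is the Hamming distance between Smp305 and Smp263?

3

Mismatches occur at site 13 (T→A), site 14 (T→C), site 25 (A→C).
That gives 3 mismatches out of 27 aligned sites, so the Hamming distance is 3.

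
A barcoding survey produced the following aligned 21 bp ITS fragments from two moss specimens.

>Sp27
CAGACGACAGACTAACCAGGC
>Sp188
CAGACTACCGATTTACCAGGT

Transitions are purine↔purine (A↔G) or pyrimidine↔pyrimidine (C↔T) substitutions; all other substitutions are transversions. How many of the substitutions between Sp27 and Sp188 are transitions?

2

Mismatches occur at site 6 (G↔T, transversion), site 9 (A↔C, transversion), site 12 (C↔T, transition), site 14 (A↔T, transversion), site 21 (C↔T, transition).
Of the 5 differences, 2 transitions and 3 transversions, so the answer is 2.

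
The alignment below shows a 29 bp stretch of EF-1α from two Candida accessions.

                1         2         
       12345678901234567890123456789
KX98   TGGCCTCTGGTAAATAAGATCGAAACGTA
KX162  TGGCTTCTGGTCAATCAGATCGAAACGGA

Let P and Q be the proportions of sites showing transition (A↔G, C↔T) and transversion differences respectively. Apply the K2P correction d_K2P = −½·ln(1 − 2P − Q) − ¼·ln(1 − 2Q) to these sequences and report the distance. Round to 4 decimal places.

The sequences differ at positions 5 (C/T, transition), 12 (A/C, transversion), 16 (A/C, transversion), 28 (T/G, transversion).
Of the 4 differences, 1 transition and 3 transversions over 29 sites: P = 1/29 = 0.034483, Q = 3/29 = 0.103448.
d = −0.5·ln(0.827586) − 0.25·ln(0.793104) = −0.5·(-0.189242) − 0.25·(-0.231801) = 0.1526.

0.1526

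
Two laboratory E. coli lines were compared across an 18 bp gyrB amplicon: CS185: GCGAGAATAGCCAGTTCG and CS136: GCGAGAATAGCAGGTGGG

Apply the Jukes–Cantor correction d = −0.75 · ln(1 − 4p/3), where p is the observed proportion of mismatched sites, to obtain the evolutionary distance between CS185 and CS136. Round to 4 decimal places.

0.2635

Differing sites — 12:C/A; 13:A/G; 16:T/G; 17:C/G.
p = 4/18 = 0.222222.
d = −0.75 · ln(1 − (4/3)·0.222222) = −0.75 · ln(0.703704) = −0.75 · (-0.351397) = 0.2635.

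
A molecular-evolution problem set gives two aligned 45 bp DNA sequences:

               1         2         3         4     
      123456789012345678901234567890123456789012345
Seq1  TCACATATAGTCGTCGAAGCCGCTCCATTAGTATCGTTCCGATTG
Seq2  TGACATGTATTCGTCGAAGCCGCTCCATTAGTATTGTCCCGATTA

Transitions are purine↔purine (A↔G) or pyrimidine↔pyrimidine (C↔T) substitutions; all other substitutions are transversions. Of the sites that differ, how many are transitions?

Differing sites — 2:C/G (Tv); 7:A/G (Ti); 10:G/T (Tv); 35:C/T (Ti); 38:T/C (Ti); 45:G/A (Ti).
Of the 6 differences, 4 transitions and 2 transversions, so the answer is 4.

4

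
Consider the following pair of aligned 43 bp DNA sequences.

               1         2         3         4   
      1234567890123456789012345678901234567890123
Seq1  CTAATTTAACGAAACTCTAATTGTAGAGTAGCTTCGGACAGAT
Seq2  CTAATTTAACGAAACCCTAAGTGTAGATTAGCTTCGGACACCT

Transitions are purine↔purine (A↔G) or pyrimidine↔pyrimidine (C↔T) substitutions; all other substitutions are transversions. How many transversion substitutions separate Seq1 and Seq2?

Mismatches occur at site 16 (T↔C, transition), site 21 (T↔G, transversion), site 28 (G↔T, transversion), site 41 (G↔C, transversion), site 42 (A↔C, transversion).
Of the 5 differences, 1 transition and 4 transversions, so the answer is 4.

4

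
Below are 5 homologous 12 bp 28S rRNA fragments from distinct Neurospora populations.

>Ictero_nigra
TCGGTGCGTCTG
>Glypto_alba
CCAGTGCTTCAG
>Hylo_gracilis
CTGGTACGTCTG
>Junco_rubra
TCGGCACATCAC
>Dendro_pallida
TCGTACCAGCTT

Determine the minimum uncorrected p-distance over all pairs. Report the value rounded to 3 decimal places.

Pairwise Hamming distances:
  Ictero_nigra vs Glypto_alba: 4
  Ictero_nigra vs Hylo_gracilis: 3
  Ictero_nigra vs Junco_rubra: 5
  Ictero_nigra vs Dendro_pallida: 6
  Glypto_alba vs Hylo_gracilis: 5
  Glypto_alba vs Junco_rubra: 6
  Glypto_alba vs Dendro_pallida: 9
  Hylo_gracilis vs Junco_rubra: 6
  Hylo_gracilis vs Dendro_pallida: 8
  Junco_rubra vs Dendro_pallida: 6
The smallest is 3 mismatches, between Ictero_nigra and Hylo_gracilis; p = 3/12 = 0.250.

0.250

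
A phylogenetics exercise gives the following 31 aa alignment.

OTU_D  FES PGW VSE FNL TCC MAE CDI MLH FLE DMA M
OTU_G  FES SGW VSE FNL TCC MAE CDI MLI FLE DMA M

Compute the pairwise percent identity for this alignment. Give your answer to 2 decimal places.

The sequences differ at positions 4 (P/S), 24 (H/I).
29 of the 31 sites match, so the percent identity is 29/31 × 100 = 93.55%.

93.55%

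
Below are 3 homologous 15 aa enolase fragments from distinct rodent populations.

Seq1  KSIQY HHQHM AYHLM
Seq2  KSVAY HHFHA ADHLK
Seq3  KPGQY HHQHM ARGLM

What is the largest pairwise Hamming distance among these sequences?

8

Pairwise Hamming distances:
  Seq1 vs Seq2: 6
  Seq1 vs Seq3: 4
  Seq2 vs Seq3: 8
The largest is 8, between Seq2 and Seq3.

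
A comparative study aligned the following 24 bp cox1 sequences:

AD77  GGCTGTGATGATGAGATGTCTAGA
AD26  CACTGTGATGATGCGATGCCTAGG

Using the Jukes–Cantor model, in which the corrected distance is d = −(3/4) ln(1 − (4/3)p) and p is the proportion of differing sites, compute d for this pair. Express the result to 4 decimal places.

The sequences differ at positions 1 (G/C), 2 (G/A), 14 (A/C), 19 (T/C), 24 (A/G).
p = 5/24 = 0.208333.
d = −0.75 · ln(1 − (4/3)·0.208333) = −0.75 · ln(0.722223) = −0.75 · (-0.325421) = 0.2441.

0.2441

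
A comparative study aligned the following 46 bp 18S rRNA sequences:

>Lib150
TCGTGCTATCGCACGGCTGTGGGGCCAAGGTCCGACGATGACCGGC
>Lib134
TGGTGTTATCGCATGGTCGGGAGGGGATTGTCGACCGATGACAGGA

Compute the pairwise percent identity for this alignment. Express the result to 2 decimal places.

The sequences differ at positions 2 (C/G), 6 (C/T), 14 (C/T), 17 (C/T), 18 (T/C), 20 (T/G), 22 (G/A), 25 (C/G), 26 (C/G), 28 (A/T), 29 (G/T), 33 (C/G), 34 (G/A), 35 (A/C), 43 (C/A), 46 (C/A).
30 of the 46 sites match, so the percent identity is 30/46 × 100 = 65.22%.

65.22%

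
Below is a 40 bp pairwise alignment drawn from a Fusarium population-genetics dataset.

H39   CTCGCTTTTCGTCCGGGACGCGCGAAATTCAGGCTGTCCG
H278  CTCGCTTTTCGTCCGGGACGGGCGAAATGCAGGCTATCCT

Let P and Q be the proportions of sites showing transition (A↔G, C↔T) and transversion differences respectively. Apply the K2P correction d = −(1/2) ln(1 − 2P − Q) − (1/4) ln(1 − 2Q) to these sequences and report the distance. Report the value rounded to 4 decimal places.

The sequences differ at positions 21 (C/G, transversion), 29 (T/G, transversion), 36 (G/A, transition), 40 (G/T, transversion).
Of the 4 differences, 1 transition and 3 transversions over 40 sites: P = 1/40 = 0.025000, Q = 3/40 = 0.075000.
d = −0.5·ln(0.875000) − 0.25·ln(0.850000) = −0.5·(-0.133531) − 0.25·(-0.162519) = 0.1074.

0.1074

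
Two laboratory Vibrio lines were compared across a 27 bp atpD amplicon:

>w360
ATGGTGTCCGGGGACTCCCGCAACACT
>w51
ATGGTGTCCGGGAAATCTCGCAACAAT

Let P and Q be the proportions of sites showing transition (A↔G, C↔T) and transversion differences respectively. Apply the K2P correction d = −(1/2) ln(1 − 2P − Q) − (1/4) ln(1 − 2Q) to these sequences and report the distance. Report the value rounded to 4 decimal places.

Differing sites — 13:G/A (Ti); 15:C/A (Tv); 18:C/T (Ti); 26:C/A (Tv).
Of the 4 differences, 2 transitions and 2 transversions over 27 sites: P = 2/27 = 0.074074, Q = 2/27 = 0.074074.
d = −0.5·ln(0.777778) − 0.25·ln(0.851852) = −0.5·(-0.251314) − 0.25·(-0.160342) = 0.1657.

0.1657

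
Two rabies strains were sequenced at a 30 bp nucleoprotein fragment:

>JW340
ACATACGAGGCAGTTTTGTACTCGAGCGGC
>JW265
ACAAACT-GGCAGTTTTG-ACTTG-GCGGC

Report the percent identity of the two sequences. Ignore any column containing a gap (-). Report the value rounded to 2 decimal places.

88.89%

Excluding the 3 gap columns leaves 27 comparable sites.
The sequences differ at positions 4 (T/A), 7 (G/T), 23 (C/T).
24 of the 27 comparable sites match, so the percent identity is 24/27 × 100 = 88.89%.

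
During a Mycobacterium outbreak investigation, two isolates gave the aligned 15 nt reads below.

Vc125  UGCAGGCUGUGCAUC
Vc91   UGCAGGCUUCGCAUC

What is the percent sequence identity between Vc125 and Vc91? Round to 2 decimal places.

Mismatches occur at site 9 (G↔U), site 10 (U↔C).
13 of the 15 sites match, so the percent identity is 13/15 × 100 = 86.67%.

86.67%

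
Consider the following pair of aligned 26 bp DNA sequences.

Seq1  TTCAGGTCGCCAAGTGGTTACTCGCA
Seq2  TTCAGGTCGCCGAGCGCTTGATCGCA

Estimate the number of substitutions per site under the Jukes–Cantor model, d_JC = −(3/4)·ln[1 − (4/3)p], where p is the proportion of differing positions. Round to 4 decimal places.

Mismatches occur at site 12 (A↔G), site 15 (T↔C), site 17 (G↔C), site 20 (A↔G), site 21 (C↔A).
p = 5/26 = 0.192308.
d = −0.75 · ln(1 − (4/3)·0.192308) = −0.75 · ln(0.743589) = −0.75 · (-0.296267) = 0.2222.

0.2222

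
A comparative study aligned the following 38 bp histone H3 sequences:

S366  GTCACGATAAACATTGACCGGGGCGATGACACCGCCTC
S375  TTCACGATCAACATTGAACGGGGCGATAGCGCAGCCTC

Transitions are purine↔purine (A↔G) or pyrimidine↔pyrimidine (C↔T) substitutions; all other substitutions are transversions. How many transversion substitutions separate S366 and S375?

4

The sequences differ at positions 1 (G/T, transversion), 9 (A/C, transversion), 18 (C/A, transversion), 28 (G/A, transition), 29 (A/G, transition), 31 (A/G, transition), 33 (C/A, transversion).
Of the 7 differences, 3 transitions and 4 transversions, so the answer is 4.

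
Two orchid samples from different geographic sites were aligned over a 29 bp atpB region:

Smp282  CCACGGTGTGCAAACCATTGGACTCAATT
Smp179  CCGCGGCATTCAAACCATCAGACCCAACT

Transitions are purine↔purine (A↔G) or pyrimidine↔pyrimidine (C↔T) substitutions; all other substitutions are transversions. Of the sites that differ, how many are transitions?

7

Mismatches occur at site 3 (A/G, transition), site 7 (T/C, transition), site 8 (G/A, transition), site 10 (G/T, transversion), site 19 (T/C, transition), site 20 (G/A, transition), site 24 (T/C, transition), site 28 (T/C, transition).
Of the 8 differences, 7 transitions and 1 transversion, so the answer is 7.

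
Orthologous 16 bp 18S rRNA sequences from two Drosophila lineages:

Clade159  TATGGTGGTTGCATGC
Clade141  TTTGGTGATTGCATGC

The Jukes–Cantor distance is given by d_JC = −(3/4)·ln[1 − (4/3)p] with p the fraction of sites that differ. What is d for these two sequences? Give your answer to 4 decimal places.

0.1367

Mismatches occur at site 2 (A→T), site 8 (G→A).
p = 2/16 = 0.125000.
d = −0.75 · ln(1 − (4/3)·0.125000) = −0.75 · ln(0.833333) = −0.75 · (-0.182322) = 0.1367.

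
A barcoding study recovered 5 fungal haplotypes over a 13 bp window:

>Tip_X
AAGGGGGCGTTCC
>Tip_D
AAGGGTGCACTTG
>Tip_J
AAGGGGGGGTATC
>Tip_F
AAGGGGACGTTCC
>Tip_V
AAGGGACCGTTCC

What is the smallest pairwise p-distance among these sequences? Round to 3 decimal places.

0.077

Pairwise Hamming distances:
  Tip_X vs Tip_D: 5
  Tip_X vs Tip_J: 3
  Tip_X vs Tip_F: 1
  Tip_X vs Tip_V: 2
  Tip_D vs Tip_J: 6
  Tip_D vs Tip_F: 6
  Tip_D vs Tip_V: 6
  Tip_J vs Tip_F: 4
  Tip_J vs Tip_V: 5
  Tip_F vs Tip_V: 2
The smallest is 1 mismatch, between Tip_X and Tip_F; p = 1/13 = 0.077.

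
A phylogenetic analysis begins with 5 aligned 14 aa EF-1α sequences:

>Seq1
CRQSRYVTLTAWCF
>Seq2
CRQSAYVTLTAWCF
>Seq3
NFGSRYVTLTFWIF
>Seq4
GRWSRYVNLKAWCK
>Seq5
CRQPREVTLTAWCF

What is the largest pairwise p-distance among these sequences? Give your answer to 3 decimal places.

Pairwise Hamming distances:
  Seq1 vs Seq2: 1
  Seq1 vs Seq3: 5
  Seq1 vs Seq4: 5
  Seq1 vs Seq5: 2
  Seq2 vs Seq3: 6
  Seq2 vs Seq4: 6
  Seq2 vs Seq5: 3
  Seq3 vs Seq4: 8
  Seq3 vs Seq5: 7
  Seq4 vs Seq5: 7
The largest is 8 mismatches, between Seq3 and Seq4; p = 8/14 = 0.571.

0.571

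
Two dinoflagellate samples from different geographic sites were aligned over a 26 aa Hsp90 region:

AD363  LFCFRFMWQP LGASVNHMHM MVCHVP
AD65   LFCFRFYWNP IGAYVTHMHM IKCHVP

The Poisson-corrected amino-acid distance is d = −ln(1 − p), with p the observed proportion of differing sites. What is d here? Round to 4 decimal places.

0.3137

Mismatches occur at site 7 (M↔Y), site 9 (Q↔N), site 11 (L↔I), site 14 (S↔Y), site 16 (N↔T), site 21 (M↔I), site 22 (V↔K).
p = 7/26 = 0.269231.
d = −ln(1 − 0.269231) = −ln(0.730769) = 0.3137.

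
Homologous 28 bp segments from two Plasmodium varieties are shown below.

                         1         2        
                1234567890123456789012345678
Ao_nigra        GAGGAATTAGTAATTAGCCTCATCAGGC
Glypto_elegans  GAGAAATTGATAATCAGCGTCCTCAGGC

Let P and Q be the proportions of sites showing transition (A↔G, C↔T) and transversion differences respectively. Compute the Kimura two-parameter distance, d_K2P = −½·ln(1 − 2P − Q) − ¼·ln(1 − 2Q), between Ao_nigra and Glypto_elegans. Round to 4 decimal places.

Differing sites — 4:G/A (Ti); 9:A/G (Ti); 10:G/A (Ti); 15:T/C (Ti); 19:C/G (Tv); 22:A/C (Tv).
Of the 6 differences, 4 transitions and 2 transversions over 28 sites: P = 4/28 = 0.142857, Q = 2/28 = 0.071429.
d = −0.5·ln(0.642857) − 0.25·ln(0.857142) = −0.5·(-0.441833) − 0.25·(-0.154152) = 0.2595.

0.2595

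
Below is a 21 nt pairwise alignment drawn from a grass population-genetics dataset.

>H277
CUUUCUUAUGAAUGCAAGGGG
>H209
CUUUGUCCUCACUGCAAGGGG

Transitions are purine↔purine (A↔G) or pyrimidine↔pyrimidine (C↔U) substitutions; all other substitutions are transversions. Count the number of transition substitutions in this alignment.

Mismatches occur at site 5 (C→G, transversion), site 7 (U→C, transition), site 8 (A→C, transversion), site 10 (G→C, transversion), site 12 (A→C, transversion).
Of the 5 differences, 1 transition and 4 transversions, so the answer is 1.

1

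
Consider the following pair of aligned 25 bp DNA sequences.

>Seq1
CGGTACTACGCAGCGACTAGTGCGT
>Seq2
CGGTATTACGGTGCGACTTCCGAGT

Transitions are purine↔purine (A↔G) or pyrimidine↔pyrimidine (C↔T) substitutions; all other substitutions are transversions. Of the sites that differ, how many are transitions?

Differing sites — 6:C/T (Ti); 11:C/G (Tv); 12:A/T (Tv); 19:A/T (Tv); 20:G/C (Tv); 21:T/C (Ti); 23:C/A (Tv).
Of the 7 differences, 2 transitions and 5 transversions, so the answer is 2.

2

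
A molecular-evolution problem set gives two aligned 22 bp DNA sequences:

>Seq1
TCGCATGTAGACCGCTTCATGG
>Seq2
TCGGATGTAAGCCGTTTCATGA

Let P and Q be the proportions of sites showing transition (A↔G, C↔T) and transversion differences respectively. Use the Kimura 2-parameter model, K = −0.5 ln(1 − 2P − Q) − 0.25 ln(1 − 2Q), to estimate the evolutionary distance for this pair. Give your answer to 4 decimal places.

Mismatches occur at site 4 (C→G, transversion), site 10 (G→A, transition), site 11 (A→G, transition), site 15 (C→T, transition), site 22 (G→A, transition).
Of the 5 differences, 4 transitions and 1 transversion over 22 sites: P = 4/22 = 0.181818, Q = 1/22 = 0.045455.
d = −0.5·ln(0.590909) − 0.25·ln(0.909090) = −0.5·(-0.526093) − 0.25·(-0.095311) = 0.2869.

0.2869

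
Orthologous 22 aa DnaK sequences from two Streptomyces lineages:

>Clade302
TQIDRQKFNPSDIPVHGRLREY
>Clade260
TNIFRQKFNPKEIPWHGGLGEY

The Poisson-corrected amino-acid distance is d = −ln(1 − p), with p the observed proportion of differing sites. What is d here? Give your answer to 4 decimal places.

0.3830

Mismatches occur at site 2 (Q/N), site 4 (D/F), site 11 (S/K), site 12 (D/E), site 15 (V/W), site 18 (R/G), site 20 (R/G).
p = 7/22 = 0.318182.
d = −ln(1 − 0.318182) = −ln(0.681818) = 0.3830.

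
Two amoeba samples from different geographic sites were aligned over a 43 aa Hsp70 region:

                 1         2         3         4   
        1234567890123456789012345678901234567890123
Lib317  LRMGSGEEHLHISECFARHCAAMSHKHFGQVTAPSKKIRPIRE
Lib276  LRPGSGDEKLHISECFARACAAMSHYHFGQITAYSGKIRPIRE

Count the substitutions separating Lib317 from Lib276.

Differing sites — 3:M/P; 7:E/D; 9:H/K; 19:H/A; 26:K/Y; 31:V/I; 34:P/Y; 36:K/G.
That gives 8 mismatches out of 43 aligned sites, so the Hamming distance is 8.

8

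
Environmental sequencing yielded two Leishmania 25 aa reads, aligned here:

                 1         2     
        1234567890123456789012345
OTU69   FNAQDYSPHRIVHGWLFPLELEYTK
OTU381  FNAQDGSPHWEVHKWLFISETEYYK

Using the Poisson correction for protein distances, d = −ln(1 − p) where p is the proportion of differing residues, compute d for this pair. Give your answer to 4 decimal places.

Differing sites — 6:Y/G; 10:R/W; 11:I/E; 14:G/K; 18:P/I; 19:L/S; 21:L/T; 24:T/Y.
p = 8/25 = 0.320000.
d = −ln(1 − 0.320000) = −ln(0.680000) = 0.3857.

0.3857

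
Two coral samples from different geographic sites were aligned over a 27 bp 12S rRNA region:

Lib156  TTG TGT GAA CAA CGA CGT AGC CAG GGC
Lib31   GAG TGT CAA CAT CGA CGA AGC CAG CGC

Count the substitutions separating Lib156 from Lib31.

6

Mismatches occur at site 1 (T/G), site 2 (T/A), site 7 (G/C), site 12 (A/T), site 18 (T/A), site 25 (G/C).
That gives 6 mismatches out of 27 aligned sites, so the Hamming distance is 6.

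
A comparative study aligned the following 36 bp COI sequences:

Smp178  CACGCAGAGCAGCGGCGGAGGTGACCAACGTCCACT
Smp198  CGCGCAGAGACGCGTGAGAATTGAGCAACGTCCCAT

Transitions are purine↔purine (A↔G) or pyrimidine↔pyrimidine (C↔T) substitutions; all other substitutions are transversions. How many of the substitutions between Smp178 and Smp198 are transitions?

3

Differing sites — 2:A/G (Ti); 10:C/A (Tv); 11:A/C (Tv); 15:G/T (Tv); 16:C/G (Tv); 17:G/A (Ti); 20:G/A (Ti); 21:G/T (Tv); 25:C/G (Tv); 34:A/C (Tv); 35:C/A (Tv).
Of the 11 differences, 3 transitions and 8 transversions, so the answer is 3.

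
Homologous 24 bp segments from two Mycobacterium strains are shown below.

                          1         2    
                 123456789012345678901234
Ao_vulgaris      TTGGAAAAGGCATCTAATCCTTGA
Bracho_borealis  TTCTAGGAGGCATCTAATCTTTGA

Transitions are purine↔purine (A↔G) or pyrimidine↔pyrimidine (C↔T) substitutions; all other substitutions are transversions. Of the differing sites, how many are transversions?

2

Mismatches occur at site 3 (G/C, transversion), site 4 (G/T, transversion), site 6 (A/G, transition), site 7 (A/G, transition), site 20 (C/T, transition).
Of the 5 differences, 3 transitions and 2 transversions, so the answer is 2.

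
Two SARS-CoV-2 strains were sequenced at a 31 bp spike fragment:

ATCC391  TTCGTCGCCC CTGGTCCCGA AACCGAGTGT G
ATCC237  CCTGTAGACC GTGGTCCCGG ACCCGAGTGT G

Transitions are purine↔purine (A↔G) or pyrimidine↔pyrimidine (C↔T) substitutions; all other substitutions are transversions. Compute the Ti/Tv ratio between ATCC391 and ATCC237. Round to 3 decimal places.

Mismatches occur at site 1 (T/C, transition), site 2 (T/C, transition), site 3 (C/T, transition), site 6 (C/A, transversion), site 8 (C/A, transversion), site 11 (C/G, transversion), site 20 (A/G, transition), site 22 (A/C, transversion).
Of the 8 differences, 4 transitions and 4 transversions, so Ti/Tv = 4/4 = 1.000.

1.000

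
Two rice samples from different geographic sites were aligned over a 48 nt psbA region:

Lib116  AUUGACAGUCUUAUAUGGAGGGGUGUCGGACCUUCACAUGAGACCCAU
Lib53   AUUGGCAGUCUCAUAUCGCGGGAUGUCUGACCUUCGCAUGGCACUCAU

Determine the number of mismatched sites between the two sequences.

10

Mismatches occur at site 5 (A→G), site 12 (U→C), site 17 (G→C), site 19 (A→C), site 23 (G→A), site 28 (G→U), site 36 (A→G), site 41 (A→G), site 42 (G→C), site 45 (C→U).
That gives 10 mismatches out of 48 aligned sites, so the Hamming distance is 10.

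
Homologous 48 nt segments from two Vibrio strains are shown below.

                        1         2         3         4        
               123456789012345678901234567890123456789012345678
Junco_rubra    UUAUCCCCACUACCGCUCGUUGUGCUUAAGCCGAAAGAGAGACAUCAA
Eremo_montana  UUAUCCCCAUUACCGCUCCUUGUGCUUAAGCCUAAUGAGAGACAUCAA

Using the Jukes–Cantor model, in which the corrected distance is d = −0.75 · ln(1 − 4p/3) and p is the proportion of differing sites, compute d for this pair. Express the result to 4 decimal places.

0.0883

The sequences differ at positions 10 (C/U), 19 (G/C), 33 (G/U), 36 (A/U).
p = 4/48 = 0.083333.
d = −0.75 · ln(1 − (4/3)·0.083333) = −0.75 · ln(0.888889) = −0.75 · (-0.117783) = 0.0883.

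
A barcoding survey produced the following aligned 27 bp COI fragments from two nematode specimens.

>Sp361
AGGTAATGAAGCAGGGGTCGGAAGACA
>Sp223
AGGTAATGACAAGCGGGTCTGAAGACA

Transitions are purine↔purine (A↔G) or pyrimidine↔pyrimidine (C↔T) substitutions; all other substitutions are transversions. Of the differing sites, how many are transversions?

Differing sites — 10:A/C (Tv); 11:G/A (Ti); 12:C/A (Tv); 13:A/G (Ti); 14:G/C (Tv); 20:G/T (Tv).
Of the 6 differences, 2 transitions and 4 transversions, so the answer is 4.

4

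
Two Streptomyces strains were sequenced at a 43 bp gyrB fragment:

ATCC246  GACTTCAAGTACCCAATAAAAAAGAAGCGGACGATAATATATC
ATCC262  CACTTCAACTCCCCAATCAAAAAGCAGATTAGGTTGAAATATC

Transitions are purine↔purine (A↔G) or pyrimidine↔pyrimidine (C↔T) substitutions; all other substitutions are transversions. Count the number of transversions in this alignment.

Mismatches occur at site 1 (G↔C, transversion), site 9 (G↔C, transversion), site 11 (A↔C, transversion), site 18 (A↔C, transversion), site 25 (A↔C, transversion), site 28 (C↔A, transversion), site 29 (G↔T, transversion), site 30 (G↔T, transversion), site 32 (C↔G, transversion), site 34 (A↔T, transversion), site 36 (A↔G, transition), site 38 (T↔A, transversion).
Of the 12 differences, 1 transition and 11 transversions, so the answer is 11.

11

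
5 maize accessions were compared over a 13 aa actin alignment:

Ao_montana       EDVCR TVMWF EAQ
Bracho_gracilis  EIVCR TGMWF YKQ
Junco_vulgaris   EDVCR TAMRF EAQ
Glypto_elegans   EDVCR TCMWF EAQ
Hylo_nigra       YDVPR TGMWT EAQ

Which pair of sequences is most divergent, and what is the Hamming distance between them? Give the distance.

Pairwise Hamming distances:
  Ao_montana vs Bracho_gracilis: 4
  Ao_montana vs Junco_vulgaris: 2
  Ao_montana vs Glypto_elegans: 1
  Ao_montana vs Hylo_nigra: 4
  Bracho_gracilis vs Junco_vulgaris: 5
  Bracho_gracilis vs Glypto_elegans: 4
  Bracho_gracilis vs Hylo_nigra: 6
  Junco_vulgaris vs Glypto_elegans: 2
  Junco_vulgaris vs Hylo_nigra: 5
  Glypto_elegans vs Hylo_nigra: 4
The largest is 6, between Bracho_gracilis and Hylo_nigra.

6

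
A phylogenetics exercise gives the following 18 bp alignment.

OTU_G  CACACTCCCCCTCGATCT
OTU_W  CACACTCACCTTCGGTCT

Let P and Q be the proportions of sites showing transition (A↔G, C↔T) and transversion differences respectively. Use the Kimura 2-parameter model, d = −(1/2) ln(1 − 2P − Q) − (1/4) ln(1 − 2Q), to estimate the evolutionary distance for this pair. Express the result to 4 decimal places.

0.1922

The sequences differ at positions 8 (C/A, transversion), 11 (C/T, transition), 15 (A/G, transition).
Of the 3 differences, 2 transitions and 1 transversion over 18 sites: P = 2/18 = 0.111111, Q = 1/18 = 0.055556.
d = −0.5·ln(0.722222) − 0.25·ln(0.888888) = −0.5·(-0.325423) − 0.25·(-0.117784) = 0.1922.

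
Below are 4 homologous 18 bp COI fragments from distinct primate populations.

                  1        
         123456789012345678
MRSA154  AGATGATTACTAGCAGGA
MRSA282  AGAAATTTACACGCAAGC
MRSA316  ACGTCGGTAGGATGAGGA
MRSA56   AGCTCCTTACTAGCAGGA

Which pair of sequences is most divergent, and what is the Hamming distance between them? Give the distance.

13

Pairwise Hamming distances:
  MRSA154 vs MRSA282: 7
  MRSA154 vs MRSA316: 9
  MRSA154 vs MRSA56: 3
  MRSA282 vs MRSA316: 13
  MRSA282 vs MRSA56: 8
  MRSA316 vs MRSA56: 8
The largest is 13, between MRSA282 and MRSA316.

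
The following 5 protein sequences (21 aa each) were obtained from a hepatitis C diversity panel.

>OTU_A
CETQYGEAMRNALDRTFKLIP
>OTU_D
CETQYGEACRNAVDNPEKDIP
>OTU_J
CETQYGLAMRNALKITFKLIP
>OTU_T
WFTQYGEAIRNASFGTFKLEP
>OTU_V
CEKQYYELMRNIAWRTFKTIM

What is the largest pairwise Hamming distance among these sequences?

13

Pairwise Hamming distances:
  OTU_A vs OTU_D: 6
  OTU_A vs OTU_J: 3
  OTU_A vs OTU_T: 7
  OTU_A vs OTU_V: 8
  OTU_D vs OTU_J: 8
  OTU_D vs OTU_T: 10
  OTU_D vs OTU_V: 12
  OTU_J vs OTU_T: 8
  OTU_J vs OTU_V: 10
  OTU_T vs OTU_V: 13
The largest is 13, between OTU_T and OTU_V.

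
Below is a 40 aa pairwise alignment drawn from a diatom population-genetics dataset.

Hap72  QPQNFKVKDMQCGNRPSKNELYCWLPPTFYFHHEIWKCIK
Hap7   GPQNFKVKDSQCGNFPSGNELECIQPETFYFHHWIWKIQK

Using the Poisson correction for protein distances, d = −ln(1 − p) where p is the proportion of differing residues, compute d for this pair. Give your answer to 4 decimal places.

Differing sites — 1:Q/G; 10:M/S; 15:R/F; 18:K/G; 22:Y/E; 24:W/I; 25:L/Q; 27:P/E; 34:E/W; 38:C/I; 39:I/Q.
p = 11/40 = 0.275000.
d = −ln(1 − 0.275000) = −ln(0.725000) = 0.3216.

0.3216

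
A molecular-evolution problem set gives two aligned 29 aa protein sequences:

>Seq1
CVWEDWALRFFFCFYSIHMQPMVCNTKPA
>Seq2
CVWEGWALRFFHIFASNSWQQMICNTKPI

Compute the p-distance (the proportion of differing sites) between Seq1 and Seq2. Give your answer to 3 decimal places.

0.345

Differing sites — 5:D/G; 12:F/H; 13:C/I; 15:Y/A; 17:I/N; 18:H/S; 19:M/W; 21:P/Q; 23:V/I; 29:A/I.
There are 10 differences over 29 sites, so p = 10/29 = 0.345.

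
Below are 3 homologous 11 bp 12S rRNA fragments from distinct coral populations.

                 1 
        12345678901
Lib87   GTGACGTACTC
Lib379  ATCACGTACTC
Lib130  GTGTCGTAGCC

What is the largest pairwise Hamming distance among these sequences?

Pairwise Hamming distances:
  Lib87 vs Lib379: 2
  Lib87 vs Lib130: 3
  Lib379 vs Lib130: 5
The largest is 5, between Lib379 and Lib130.

5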